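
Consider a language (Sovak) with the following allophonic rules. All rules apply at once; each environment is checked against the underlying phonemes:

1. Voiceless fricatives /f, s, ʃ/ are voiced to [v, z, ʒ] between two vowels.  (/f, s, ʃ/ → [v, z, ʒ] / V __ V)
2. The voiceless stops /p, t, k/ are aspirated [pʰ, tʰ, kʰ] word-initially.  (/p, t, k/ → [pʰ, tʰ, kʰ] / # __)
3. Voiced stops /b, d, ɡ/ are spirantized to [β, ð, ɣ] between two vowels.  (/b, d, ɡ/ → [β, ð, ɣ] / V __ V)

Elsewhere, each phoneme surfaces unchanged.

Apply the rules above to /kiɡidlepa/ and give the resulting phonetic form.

[kʰiɣidlepa]

/k/ — word-initial, word-initially — surfaces as [kʰ] (rule 2).
/i/ — not in any rule's target class → [i].
/ɡ/ — between /i/ and /i/, between two vowels — surfaces as [ɣ] (rule 3).
/i/ stays [i].
/d/ (between /i/ and /l/): rule 3 targets it, but not between two vowels → unchanged [d].
/l/ stays [l].
/e/ (between /l/ and /p/) is unaffected → [e].
/p/ (between /e/ and /a/): rule 2 targets it, but not word-initially → unchanged [p].
/a/ stays [a].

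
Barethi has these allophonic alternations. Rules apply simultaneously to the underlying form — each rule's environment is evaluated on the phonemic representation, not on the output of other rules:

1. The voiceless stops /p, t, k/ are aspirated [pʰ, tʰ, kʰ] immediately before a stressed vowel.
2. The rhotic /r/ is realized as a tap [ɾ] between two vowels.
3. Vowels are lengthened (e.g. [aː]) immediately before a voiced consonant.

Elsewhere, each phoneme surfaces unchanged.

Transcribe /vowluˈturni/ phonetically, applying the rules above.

[voːwluˈtʰuːrni]

/o/ (between /v/ and /w/) occurs before a voiced consonant → [oː] by rule 3.
/u/ — between /l/ and /t/; rule 3 does not apply here → [u].
/t/ — between /u/ and /u/, immediately before a stressed vowel — surfaces as [tʰ] (rule 1).
/u/ — between /t/ and /r/, before a voiced consonant — surfaces as [uː] (rule 3).
/r/ — between /u/ and /n/; rule 2 does not apply here → [r].
/i/ (word-final) is in the target of rule 3 but the environment (before a voiced consonant) is not met → [i].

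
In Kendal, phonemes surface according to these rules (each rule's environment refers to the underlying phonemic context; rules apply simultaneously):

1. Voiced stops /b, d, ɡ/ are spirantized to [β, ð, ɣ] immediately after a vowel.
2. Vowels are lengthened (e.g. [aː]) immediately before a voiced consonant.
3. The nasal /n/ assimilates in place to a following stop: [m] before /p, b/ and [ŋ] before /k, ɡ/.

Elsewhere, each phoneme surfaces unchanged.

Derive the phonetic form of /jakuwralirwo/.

[jakuːwraːliːrwo]

/a/ (between /j/ and /k/): rule 2 targets it, but not before a voiced consonant → unchanged [a].
/u/ (between /k/ and /w/) occurs before a voiced consonant → [uː] by rule 2.
Rule 2 applies to /a/ (between /r/ and /l/: before a voiced consonant) → [aː].
/i/ meets the environment for rule 2 (before a voiced consonant) → [iː].
/o/ (word-final) is in the target of rule 2 but the environment (before a voiced consonant) is not met → [o].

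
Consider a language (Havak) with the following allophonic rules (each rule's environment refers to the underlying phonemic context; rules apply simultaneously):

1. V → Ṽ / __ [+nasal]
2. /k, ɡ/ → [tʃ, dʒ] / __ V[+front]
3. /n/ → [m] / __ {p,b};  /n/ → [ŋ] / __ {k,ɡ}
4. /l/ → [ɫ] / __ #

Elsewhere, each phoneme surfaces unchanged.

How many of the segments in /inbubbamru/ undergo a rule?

Segments that undergo a rule: /i/ → [ĩ] (rule 1); /n/ → [m] (rule 3); /a/ → [ã] (rule 1).
All other segments surface unchanged.

3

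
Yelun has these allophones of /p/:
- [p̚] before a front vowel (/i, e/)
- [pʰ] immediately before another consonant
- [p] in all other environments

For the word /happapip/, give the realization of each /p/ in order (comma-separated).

[pʰ], [p], [p̚], [p]

Occurrence 1 (position 3): immediately before another consonant → [pʰ].
Occurrence 2 (position 4): no conditioning environment matches → elsewhere allophone [p].
Occurrence 3 (position 6): before a front vowel (/i, e/) → [p̚].
Occurrence 4 (position 8): no conditioning environment matches → elsewhere allophone [p].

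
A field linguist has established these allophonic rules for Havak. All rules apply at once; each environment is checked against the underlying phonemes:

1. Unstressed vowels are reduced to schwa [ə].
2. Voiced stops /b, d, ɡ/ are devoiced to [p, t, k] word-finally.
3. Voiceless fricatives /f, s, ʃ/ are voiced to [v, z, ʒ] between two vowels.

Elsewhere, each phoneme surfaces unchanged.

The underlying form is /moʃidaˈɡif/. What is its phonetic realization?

/m/ (word-initial): no rule targets it → [m].
/o/ — between /m/ and /ʃ/, in an unstressed syllable — surfaces as [ə] (rule 1).
/ʃ/ — between /o/ and /i/, between two vowels — surfaces as [ʒ] (rule 3).
/i/ meets the environment for rule 1 (in an unstressed syllable) → [ə].
/d/ (between /i/ and /a/) fails the environment for rule 2, so it stays [d].
/a/ — between /d/ and /ɡ/, in an unstressed syllable — surfaces as [ə] (rule 1).
/ɡ/ (between /a/ and /i/): rule 2 targets it, but not word-finally → unchanged [ɡ].
/i/ (between /ɡ/ and /f/) is in the target of rule 1 but the environment (in an unstressed syllable) is not met → [i].
/f/ (word-final) fails the environment for rule 3, so it stays [f].

[məʒədəˈɡif]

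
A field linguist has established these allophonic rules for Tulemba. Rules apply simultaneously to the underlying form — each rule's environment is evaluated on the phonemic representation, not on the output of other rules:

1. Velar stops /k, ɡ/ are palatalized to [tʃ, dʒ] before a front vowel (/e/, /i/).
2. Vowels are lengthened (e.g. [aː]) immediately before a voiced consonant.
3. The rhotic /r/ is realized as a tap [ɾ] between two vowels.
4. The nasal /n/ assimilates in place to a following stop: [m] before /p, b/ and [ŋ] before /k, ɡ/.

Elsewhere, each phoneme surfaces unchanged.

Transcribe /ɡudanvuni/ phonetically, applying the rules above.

[ɡuːdaːnvuːni]

/ɡ/ (word-initial) fails the environment for rule 1, so it stays [ɡ].
/u/ (between /ɡ/ and /d/): before a voiced consonant, so rule 2 applies → [uː].
/d/ stays [d].
/a/ (between /d/ and /n/) occurs before a voiced consonant → [aː] by rule 2.
/n/ (between /a/ and /v/): rule 4 targets it, but not before a labial or velar stop → unchanged [n].
/v/ (between /n/ and /u/) is unaffected → [v].
Rule 2 applies to /u/ (between /v/ and /n/: before a voiced consonant) → [uː].
/n/ — between /u/ and /i/; rule 4 does not apply here → [n].
/i/ — word-final; rule 2 does not apply here → [i].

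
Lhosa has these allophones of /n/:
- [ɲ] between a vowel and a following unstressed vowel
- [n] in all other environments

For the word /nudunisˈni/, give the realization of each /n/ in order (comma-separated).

[n], [ɲ], [n]

Occurrence 1 (position 1): no conditioning environment matches → elsewhere allophone [n].
Occurrence 2 (position 5): between a vowel and a following unstressed vowel → [ɲ].
Occurrence 3 (position 8): no conditioning environment matches → elsewhere allophone [n].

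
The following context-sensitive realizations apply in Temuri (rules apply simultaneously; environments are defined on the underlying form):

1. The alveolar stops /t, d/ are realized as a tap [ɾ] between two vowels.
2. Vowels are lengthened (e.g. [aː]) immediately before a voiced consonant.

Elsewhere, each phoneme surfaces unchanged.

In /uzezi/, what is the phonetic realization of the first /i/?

/i/ — word-final; rule 2 does not apply here → [i].

[i]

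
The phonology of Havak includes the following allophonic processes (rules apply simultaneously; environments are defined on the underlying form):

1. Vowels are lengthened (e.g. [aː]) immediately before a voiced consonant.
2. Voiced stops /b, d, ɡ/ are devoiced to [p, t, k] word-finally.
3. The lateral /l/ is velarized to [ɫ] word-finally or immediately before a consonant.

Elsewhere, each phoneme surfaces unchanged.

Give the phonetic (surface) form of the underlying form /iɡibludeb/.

/i/ (word-initial) occurs before a voiced consonant → [iː] by rule 1.
/ɡ/ — between /i/ and /i/; rule 2 does not apply here → [ɡ].
/i/ — between /ɡ/ and /b/, before a voiced consonant — surfaces as [iː] (rule 1).
/b/ (between /i/ and /l/) is in the target of rule 2 but the environment (word-finally) is not met → [b].
/l/ (between /b/ and /u/): rule 3 targets it, but not word-finally or immediately before a consonant → unchanged [l].
/u/ — between /l/ and /d/, before a voiced consonant — surfaces as [uː] (rule 1).
/d/ (between /u/ and /e/) is in the target of rule 2 but the environment (word-finally) is not met → [d].
/e/ meets the environment for rule 1 (before a voiced consonant) → [eː].
/b/ (word-final) occurs word-finally → [p] by rule 2.

[iːɡiːbluːdeːp]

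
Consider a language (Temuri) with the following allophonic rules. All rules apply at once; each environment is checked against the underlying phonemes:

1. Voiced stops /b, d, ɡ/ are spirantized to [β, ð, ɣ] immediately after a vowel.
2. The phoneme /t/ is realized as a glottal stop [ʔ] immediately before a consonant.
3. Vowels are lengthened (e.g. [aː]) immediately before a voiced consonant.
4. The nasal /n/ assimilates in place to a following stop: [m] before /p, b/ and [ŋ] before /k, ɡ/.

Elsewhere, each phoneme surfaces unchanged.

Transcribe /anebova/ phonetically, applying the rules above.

[aːneːβoːva]

/a/ meets the environment for rule 3 (before a voiced consonant) → [aː].
/n/ (between /a/ and /e/) is in the target of rule 4 but the environment (before a labial or velar stop) is not met → [n].
/e/ — between /n/ and /b/, before a voiced consonant — surfaces as [eː] (rule 3).
/b/ (between /e/ and /o/) occurs immediately after a vowel → [β] by rule 1.
Rule 3 applies to /o/ (between /b/ and /v/: before a voiced consonant) → [oː].
/v/ — not in any rule's target class → [v].
/a/ (word-final) is in the target of rule 3 but the environment (before a voiced consonant) is not met → [a].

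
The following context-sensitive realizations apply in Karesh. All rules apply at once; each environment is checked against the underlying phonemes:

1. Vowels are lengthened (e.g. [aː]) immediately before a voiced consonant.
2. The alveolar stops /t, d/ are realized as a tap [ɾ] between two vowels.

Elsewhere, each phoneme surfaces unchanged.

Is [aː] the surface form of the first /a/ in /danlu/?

Yes

/a/ (between /d/ and /n/) occurs before a voiced consonant → [aː] by rule 1.
The actual realization is [aː], which matches [aː].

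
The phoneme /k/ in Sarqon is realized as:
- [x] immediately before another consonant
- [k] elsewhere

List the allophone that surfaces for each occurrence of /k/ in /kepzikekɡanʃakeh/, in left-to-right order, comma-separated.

Occurrence 1 (position 1): no conditioning environment matches → elsewhere allophone [k].
Occurrence 2 (position 6): no conditioning environment matches → elsewhere allophone [k].
Occurrence 3 (position 8): immediately before another consonant → [x].
Occurrence 4 (position 14): no conditioning environment matches → elsewhere allophone [k].

[k], [k], [x], [k]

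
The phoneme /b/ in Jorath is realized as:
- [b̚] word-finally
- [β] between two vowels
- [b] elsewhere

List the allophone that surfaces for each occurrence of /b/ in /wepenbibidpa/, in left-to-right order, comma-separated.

Occurrence 1 (position 6): no conditioning environment matches → elsewhere allophone [b].
Occurrence 2 (position 8): between two vowels → [β].

[b], [β]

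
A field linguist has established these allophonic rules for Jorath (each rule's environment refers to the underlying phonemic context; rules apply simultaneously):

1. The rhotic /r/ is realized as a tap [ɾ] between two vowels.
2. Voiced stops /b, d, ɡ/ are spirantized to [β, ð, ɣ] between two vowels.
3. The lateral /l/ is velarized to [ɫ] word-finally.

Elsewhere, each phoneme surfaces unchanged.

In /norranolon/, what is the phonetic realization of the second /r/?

[r]

/r/ — between /r/ and /a/; rule 1 does not apply here → [r].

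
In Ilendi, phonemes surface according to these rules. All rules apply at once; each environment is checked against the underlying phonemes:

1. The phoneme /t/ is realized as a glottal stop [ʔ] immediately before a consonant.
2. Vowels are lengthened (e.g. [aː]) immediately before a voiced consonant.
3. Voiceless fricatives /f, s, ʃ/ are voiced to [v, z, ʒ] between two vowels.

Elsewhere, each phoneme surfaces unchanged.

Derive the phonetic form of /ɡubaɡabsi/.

[ɡuːbaːɡaːbsi]

Rule 2 applies to /u/ (between /ɡ/ and /b/: before a voiced consonant) → [uː].
/a/ (between /b/ and /ɡ/): before a voiced consonant, so rule 2 applies → [aː].
/a/ (between /ɡ/ and /b/) occurs before a voiced consonant → [aː] by rule 2.
/s/ (between /b/ and /i/) is in the target of rule 3 but the environment (between two vowels) is not met → [s].
/i/ — word-final; rule 2 does not apply here → [i].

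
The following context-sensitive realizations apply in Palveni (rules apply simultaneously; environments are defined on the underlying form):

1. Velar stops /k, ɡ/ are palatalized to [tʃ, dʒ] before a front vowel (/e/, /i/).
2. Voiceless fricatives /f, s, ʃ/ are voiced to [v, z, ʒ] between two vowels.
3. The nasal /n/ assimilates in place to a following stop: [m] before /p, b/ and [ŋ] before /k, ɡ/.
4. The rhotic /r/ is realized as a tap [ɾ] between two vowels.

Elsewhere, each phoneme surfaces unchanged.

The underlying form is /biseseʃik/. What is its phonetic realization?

/s/ (between /i/ and /e/): between two vowels, so rule 2 applies → [z].
/s/ — between /e/ and /e/, between two vowels — surfaces as [z] (rule 2).
/ʃ/ (between /e/ and /i/): between two vowels, so rule 2 applies → [ʒ].
/k/ (word-final): rule 1 targets it, but not before a front vowel → unchanged [k].

[bizezeʒik]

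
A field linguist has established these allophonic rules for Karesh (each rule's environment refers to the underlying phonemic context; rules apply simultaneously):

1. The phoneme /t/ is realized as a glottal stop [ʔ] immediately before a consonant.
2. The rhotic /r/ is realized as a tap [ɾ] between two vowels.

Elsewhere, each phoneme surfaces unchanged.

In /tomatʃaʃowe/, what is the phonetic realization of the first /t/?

/t/ — word-initial; rule 1 does not apply here → [t].

[t]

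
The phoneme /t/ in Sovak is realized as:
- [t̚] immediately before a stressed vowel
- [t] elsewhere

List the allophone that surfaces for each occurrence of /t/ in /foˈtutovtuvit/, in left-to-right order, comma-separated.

Occurrence 1 (position 3): immediately before a stressed vowel → [t̚].
Occurrence 2 (position 5): no conditioning environment matches → elsewhere allophone [t].
Occurrence 3 (position 8): no conditioning environment matches → elsewhere allophone [t].
Occurrence 4 (position 12): no conditioning environment matches → elsewhere allophone [t].

[t̚], [t], [t], [t]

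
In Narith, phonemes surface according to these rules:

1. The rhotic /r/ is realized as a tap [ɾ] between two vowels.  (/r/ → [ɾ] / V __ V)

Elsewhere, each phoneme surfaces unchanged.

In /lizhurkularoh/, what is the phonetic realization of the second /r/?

[ɾ]

/r/ — between /a/ and /o/, between two vowels — surfaces as [ɾ] (rule 1).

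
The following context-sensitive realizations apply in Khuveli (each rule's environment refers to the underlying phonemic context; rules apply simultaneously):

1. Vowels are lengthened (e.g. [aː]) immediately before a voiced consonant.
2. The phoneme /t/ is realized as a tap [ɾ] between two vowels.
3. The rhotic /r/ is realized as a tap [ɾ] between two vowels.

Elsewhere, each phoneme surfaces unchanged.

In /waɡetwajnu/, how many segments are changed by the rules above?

Segments that undergo a rule: /a/ → [aː] (rule 1); /a/ → [aː] (rule 1).
All other segments surface unchanged.

2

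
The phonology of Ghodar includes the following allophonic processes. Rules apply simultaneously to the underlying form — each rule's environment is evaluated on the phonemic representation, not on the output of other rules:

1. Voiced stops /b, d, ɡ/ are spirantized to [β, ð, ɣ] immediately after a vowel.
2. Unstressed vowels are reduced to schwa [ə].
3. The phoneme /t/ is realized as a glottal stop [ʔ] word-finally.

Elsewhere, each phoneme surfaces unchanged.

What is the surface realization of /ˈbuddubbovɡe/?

[ˈbuðdəβbəvɡə]

/b/ — word-initial; rule 1 does not apply here → [b].
/u/ (between /b/ and /d/) fails the environment for rule 2, so it stays [u].
/d/ — between /u/ and /d/, immediately after a vowel — surfaces as [ð] (rule 1).
/d/ (between /d/ and /u/) is in the target of rule 1 but the environment (immediately after a vowel) is not met → [d].
Rule 2 applies to /u/ (between /d/ and /b/: in an unstressed syllable) → [ə].
/b/ meets the environment for rule 1 (immediately after a vowel) → [β].
/b/ — between /b/ and /o/; rule 1 does not apply here → [b].
/o/ (between /b/ and /v/): in an unstressed syllable, so rule 2 applies → [ə].
/v/ — not in any rule's target class → [v].
/ɡ/ (between /v/ and /e/): rule 1 targets it, but not immediately after a vowel → unchanged [ɡ].
Rule 2 applies to /e/ (word-final: in an unstressed syllable) → [ə].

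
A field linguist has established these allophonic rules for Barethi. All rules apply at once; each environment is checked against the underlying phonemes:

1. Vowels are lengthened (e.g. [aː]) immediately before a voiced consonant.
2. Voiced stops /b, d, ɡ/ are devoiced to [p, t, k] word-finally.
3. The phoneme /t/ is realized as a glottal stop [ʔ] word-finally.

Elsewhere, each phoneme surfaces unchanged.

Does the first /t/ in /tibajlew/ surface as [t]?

Yes

/t/ — word-initial; rule 3 does not apply here → [t].
The actual realization is [t], which matches [t].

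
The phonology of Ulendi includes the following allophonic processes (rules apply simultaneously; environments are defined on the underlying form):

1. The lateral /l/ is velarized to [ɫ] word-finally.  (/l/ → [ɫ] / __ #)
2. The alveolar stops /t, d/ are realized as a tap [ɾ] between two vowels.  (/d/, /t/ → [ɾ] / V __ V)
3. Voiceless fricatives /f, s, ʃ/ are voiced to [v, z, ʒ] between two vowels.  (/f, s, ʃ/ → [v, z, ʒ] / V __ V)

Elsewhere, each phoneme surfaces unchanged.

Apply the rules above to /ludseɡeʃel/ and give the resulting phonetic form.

[ludseɡeʒeɫ]

/l/ (word-initial) fails the environment for rule 1, so it stays [l].
/u/ — not in any rule's target class → [u].
/d/ — between /u/ and /s/; rule 2 does not apply here → [d].
/s/ (between /d/ and /e/): rule 3 targets it, but not between two vowels → unchanged [s].
/e/ (between /s/ and /ɡ/) is unaffected → [e].
/ɡ/ (between /e/ and /e/) is unaffected → [ɡ].
/e/ (between /ɡ/ and /ʃ/) is unaffected → [e].
Rule 3 applies to /ʃ/ (between /e/ and /e/: between two vowels) → [ʒ].
/e/ — not in any rule's target class → [e].
/l/ (word-final): word-finally, so rule 1 applies → [ɫ].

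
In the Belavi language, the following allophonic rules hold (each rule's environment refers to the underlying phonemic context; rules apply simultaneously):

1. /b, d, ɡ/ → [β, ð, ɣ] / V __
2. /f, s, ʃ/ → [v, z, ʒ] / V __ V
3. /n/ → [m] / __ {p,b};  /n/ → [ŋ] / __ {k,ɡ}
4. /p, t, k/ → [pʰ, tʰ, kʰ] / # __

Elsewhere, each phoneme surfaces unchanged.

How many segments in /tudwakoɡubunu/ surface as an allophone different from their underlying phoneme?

4

Segments that undergo a rule: /t/ → [tʰ] (rule 4); /d/ → [ð] (rule 1); /ɡ/ → [ɣ] (rule 1); /b/ → [β] (rule 1).
All other segments surface unchanged.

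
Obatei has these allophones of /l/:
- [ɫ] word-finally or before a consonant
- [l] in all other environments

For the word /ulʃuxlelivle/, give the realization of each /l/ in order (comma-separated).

[ɫ], [l], [l], [l]

Occurrence 1 (position 2): word-finally or before a consonant → [ɫ].
Occurrence 2 (position 6): no conditioning environment matches → elsewhere allophone [l].
Occurrence 3 (position 8): no conditioning environment matches → elsewhere allophone [l].
Occurrence 4 (position 11): no conditioning environment matches → elsewhere allophone [l].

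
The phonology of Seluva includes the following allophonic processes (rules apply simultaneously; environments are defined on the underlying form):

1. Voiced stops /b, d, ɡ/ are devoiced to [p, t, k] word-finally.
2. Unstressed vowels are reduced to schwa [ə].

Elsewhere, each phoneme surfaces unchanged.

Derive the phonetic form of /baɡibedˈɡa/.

[bəɡəbədˈɡa]

/b/ (word-initial): rule 1 targets it, but not word-finally → unchanged [b].
/a/ (between /b/ and /ɡ/) occurs in an unstressed syllable → [ə] by rule 2.
/ɡ/ (between /a/ and /i/) is in the target of rule 1 but the environment (word-finally) is not met → [ɡ].
/i/ (between /ɡ/ and /b/) occurs in an unstressed syllable → [ə] by rule 2.
/b/ — between /i/ and /e/; rule 1 does not apply here → [b].
Rule 2 applies to /e/ (between /b/ and /d/: in an unstressed syllable) → [ə].
/d/ (between /e/ and /ɡ/) fails the environment for rule 1, so it stays [d].
/ɡ/ (between /d/ and /a/) is in the target of rule 1 but the environment (word-finally) is not met → [ɡ].
/a/ (word-final) fails the environment for rule 2, so it stays [a].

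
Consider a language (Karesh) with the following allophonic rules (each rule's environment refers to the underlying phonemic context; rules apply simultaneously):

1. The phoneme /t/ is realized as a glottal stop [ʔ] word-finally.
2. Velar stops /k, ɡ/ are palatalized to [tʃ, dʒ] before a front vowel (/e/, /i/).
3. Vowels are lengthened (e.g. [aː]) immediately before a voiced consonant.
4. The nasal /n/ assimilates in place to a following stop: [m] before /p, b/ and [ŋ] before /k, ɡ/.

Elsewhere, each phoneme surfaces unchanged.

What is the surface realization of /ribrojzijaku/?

[riːbroːjziːjaku]

/r/ (word-initial): no rule targets it → [r].
/i/ — between /r/ and /b/, before a voiced consonant — surfaces as [iː] (rule 3).
/b/ — not in any rule's target class → [b].
/r/ — not in any rule's target class → [r].
/o/ (between /r/ and /j/): before a voiced consonant, so rule 3 applies → [oː].
/j/ — not in any rule's target class → [j].
/z/ stays [z].
Rule 3 applies to /i/ (between /z/ and /j/: before a voiced consonant) → [iː].
/j/ stays [j].
/a/ (between /j/ and /k/) is in the target of rule 3 but the environment (before a voiced consonant) is not met → [a].
/k/ — between /a/ and /u/; rule 2 does not apply here → [k].
/u/ (word-final) is in the target of rule 3 but the environment (before a voiced consonant) is not met → [u].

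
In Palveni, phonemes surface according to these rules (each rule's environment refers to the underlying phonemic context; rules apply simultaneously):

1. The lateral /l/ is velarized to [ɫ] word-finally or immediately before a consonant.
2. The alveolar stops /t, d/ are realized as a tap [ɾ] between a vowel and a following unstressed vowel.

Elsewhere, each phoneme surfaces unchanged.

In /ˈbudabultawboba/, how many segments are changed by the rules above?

2

Segments that undergo a rule: /d/ → [ɾ] (rule 2); /l/ → [ɫ] (rule 1).
All other segments surface unchanged.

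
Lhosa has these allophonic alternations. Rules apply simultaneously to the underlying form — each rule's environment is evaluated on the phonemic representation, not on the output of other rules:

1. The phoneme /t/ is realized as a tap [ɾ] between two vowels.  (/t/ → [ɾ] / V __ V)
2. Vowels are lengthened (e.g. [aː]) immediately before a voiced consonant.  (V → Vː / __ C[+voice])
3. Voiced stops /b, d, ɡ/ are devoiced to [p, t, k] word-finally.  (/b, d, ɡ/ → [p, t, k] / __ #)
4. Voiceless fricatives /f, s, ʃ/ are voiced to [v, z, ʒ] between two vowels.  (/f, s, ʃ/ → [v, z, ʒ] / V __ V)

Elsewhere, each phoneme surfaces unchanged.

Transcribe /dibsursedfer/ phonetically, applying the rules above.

/d/ (word-initial): rule 3 targets it, but not word-finally → unchanged [d].
/i/ (between /d/ and /b/): before a voiced consonant, so rule 2 applies → [iː].
/b/ (between /i/ and /s/) fails the environment for rule 3, so it stays [b].
/s/ (between /b/ and /u/) fails the environment for rule 4, so it stays [s].
Rule 2 applies to /u/ (between /s/ and /r/: before a voiced consonant) → [uː].
/r/ (between /u/ and /s/): no rule targets it → [r].
/s/ (between /r/ and /e/) fails the environment for rule 4, so it stays [s].
/e/ (between /s/ and /d/) occurs before a voiced consonant → [eː] by rule 2.
/d/ (between /e/ and /f/): rule 3 targets it, but not word-finally → unchanged [d].
/f/ (between /d/ and /e/) fails the environment for rule 4, so it stays [f].
/e/ — between /f/ and /r/, before a voiced consonant — surfaces as [eː] (rule 2).
/r/ stays [r].

[diːbsuːrseːdfeːr]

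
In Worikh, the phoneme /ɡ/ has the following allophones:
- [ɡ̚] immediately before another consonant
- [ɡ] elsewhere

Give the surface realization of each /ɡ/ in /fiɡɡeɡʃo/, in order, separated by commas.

Occurrence 1 (position 3): immediately before another consonant → [ɡ̚].
Occurrence 2 (position 4): no conditioning environment matches → elsewhere allophone [ɡ].
Occurrence 3 (position 6): immediately before another consonant → [ɡ̚].

[ɡ̚], [ɡ], [ɡ̚]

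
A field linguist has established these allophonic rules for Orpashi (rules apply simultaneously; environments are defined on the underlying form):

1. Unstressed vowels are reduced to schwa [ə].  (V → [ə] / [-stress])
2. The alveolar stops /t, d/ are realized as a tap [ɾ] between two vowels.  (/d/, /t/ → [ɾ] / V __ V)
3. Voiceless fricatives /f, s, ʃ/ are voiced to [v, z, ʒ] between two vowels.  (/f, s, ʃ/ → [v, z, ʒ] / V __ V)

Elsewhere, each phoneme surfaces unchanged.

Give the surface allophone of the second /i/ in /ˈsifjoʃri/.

/i/ (word-final): in an unstressed syllable, so rule 1 applies → [ə].

[ə]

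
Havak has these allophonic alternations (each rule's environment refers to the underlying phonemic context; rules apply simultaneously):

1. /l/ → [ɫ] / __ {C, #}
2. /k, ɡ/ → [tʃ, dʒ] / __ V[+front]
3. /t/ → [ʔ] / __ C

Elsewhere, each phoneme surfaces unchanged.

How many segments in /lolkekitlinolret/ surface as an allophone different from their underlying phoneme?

Segments that undergo a rule: /l/ → [ɫ] (rule 1); /k/ → [tʃ] (rule 2); /k/ → [tʃ] (rule 2); /t/ → [ʔ] (rule 3); /l/ → [ɫ] (rule 1).
All other segments surface unchanged.

5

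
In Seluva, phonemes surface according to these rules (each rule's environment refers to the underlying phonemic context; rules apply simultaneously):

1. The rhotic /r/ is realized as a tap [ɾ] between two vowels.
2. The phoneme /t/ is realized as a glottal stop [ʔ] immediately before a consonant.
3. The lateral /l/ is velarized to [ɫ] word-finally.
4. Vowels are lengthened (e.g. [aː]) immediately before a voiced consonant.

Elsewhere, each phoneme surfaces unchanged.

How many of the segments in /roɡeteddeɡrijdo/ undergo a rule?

4

Segments that undergo a rule: /o/ → [oː] (rule 4); /e/ → [eː] (rule 4); /e/ → [eː] (rule 4); /i/ → [iː] (rule 4).
All other segments surface unchanged.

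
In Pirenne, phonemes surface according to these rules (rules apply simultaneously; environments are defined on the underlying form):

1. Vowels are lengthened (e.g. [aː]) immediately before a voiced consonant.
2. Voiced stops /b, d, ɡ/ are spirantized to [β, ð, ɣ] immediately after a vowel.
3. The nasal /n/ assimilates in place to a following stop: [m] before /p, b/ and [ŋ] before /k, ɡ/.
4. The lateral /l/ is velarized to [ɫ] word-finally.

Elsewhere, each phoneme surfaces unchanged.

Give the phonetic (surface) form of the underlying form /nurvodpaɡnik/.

[nuːrvoːðpaːɣnik]

/n/ (word-initial) is in the target of rule 3 but the environment (before a labial or velar stop) is not met → [n].
Rule 1 applies to /u/ (between /n/ and /r/: before a voiced consonant) → [uː].
/o/ — between /v/ and /d/, before a voiced consonant — surfaces as [oː] (rule 1).
/d/ (between /o/ and /p/) occurs immediately after a vowel → [ð] by rule 2.
/a/ meets the environment for rule 1 (before a voiced consonant) → [aː].
/ɡ/ meets the environment for rule 2 (immediately after a vowel) → [ɣ].
/n/ — between /ɡ/ and /i/; rule 3 does not apply here → [n].
/i/ (between /n/ and /k/) fails the environment for rule 1, so it stays [i].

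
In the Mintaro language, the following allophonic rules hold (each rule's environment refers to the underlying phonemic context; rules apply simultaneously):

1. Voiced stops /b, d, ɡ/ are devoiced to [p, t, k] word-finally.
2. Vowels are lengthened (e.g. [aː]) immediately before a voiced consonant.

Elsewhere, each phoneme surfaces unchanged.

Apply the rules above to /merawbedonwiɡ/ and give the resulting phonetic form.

/m/ — not in any rule's target class → [m].
Rule 2 applies to /e/ (between /m/ and /r/: before a voiced consonant) → [eː].
/r/ — not in any rule's target class → [r].
/a/ meets the environment for rule 2 (before a voiced consonant) → [aː].
/w/ (between /a/ and /b/): no rule targets it → [w].
/b/ (between /w/ and /e/): rule 1 targets it, but not word-finally → unchanged [b].
/e/ — between /b/ and /d/, before a voiced consonant — surfaces as [eː] (rule 2).
/d/ (between /e/ and /o/) is in the target of rule 1 but the environment (word-finally) is not met → [d].
/o/ meets the environment for rule 2 (before a voiced consonant) → [oː].
/n/ (between /o/ and /w/): no rule targets it → [n].
/w/ (between /n/ and /i/): no rule targets it → [w].
/i/ meets the environment for rule 2 (before a voiced consonant) → [iː].
/ɡ/ (word-final) occurs word-finally → [k] by rule 1.

[meːraːwbeːdoːnwiːk]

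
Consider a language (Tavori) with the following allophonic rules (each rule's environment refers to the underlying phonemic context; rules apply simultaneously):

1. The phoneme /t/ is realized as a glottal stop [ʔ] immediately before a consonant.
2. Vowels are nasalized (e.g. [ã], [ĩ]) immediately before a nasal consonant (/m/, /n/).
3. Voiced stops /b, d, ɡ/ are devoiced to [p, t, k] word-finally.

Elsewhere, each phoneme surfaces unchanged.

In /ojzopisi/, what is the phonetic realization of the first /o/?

/o/ (word-initial): rule 2 targets it, but not before a nasal consonant → unchanged [o].

[o]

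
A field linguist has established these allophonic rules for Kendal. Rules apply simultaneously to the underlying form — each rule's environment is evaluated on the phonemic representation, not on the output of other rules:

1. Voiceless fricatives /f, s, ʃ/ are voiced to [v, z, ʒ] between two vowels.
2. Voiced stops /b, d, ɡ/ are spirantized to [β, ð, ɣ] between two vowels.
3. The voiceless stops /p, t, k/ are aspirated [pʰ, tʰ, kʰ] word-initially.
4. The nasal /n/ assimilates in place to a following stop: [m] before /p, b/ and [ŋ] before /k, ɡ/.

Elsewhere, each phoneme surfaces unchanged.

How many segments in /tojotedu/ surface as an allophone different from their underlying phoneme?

2

Segments that undergo a rule: /t/ → [tʰ] (rule 3); /d/ → [ð] (rule 2).
All other segments surface unchanged.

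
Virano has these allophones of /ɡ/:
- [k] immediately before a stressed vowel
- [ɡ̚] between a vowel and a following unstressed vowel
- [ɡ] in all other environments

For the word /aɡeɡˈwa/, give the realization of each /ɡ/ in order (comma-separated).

Occurrence 1 (position 2): between a vowel and a following unstressed vowel → [ɡ̚].
Occurrence 2 (position 4): no conditioning environment matches → elsewhere allophone [ɡ].

[ɡ̚], [ɡ]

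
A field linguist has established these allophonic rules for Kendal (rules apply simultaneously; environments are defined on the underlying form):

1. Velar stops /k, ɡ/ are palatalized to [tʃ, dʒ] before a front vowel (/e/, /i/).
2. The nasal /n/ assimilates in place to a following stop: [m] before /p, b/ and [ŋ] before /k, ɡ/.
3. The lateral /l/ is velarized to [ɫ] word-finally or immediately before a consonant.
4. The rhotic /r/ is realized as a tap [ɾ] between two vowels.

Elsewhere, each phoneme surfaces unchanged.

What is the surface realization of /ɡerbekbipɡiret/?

/ɡ/ — word-initial, before a front vowel — surfaces as [dʒ] (rule 1).
/r/ (between /e/ and /b/) fails the environment for rule 4, so it stays [r].
/k/ (between /e/ and /b/) is in the target of rule 1 but the environment (before a front vowel) is not met → [k].
Rule 1 applies to /ɡ/ (between /p/ and /i/: before a front vowel) → [dʒ].
/r/ (between /i/ and /e/) occurs between two vowels → [ɾ] by rule 4.

[dʒerbekbipdʒiɾet]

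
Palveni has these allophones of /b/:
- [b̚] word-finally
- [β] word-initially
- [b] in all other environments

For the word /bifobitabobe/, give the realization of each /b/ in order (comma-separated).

[β], [b], [b], [b]

Occurrence 1 (position 1): word-initially → [β].
Occurrence 2 (position 5): no conditioning environment matches → elsewhere allophone [b].
Occurrence 3 (position 9): no conditioning environment matches → elsewhere allophone [b].
Occurrence 4 (position 11): no conditioning environment matches → elsewhere allophone [b].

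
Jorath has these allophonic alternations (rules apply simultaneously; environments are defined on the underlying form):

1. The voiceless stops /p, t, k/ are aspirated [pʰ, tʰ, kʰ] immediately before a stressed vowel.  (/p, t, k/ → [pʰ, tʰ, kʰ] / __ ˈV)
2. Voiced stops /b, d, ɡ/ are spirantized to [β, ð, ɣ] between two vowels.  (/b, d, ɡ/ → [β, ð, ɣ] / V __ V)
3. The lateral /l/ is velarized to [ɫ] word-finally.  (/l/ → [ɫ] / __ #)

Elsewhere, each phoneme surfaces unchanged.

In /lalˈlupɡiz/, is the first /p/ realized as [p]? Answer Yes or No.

/p/ (between /u/ and /ɡ/) fails the environment for rule 1, so it stays [p].
The actual realization is [p], which matches [p].

Yes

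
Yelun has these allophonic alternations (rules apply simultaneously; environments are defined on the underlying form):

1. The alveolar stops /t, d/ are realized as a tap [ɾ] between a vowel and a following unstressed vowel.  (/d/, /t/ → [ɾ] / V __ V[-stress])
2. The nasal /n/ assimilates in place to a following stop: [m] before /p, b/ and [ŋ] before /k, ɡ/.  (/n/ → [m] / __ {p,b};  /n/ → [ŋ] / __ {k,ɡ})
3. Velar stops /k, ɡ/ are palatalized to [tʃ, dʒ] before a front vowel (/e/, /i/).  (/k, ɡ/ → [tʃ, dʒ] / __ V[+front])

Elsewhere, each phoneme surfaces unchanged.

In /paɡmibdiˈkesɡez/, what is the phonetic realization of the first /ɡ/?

/ɡ/ (between /a/ and /m/) is in the target of rule 3 but the environment (before a front vowel) is not met → [ɡ].

[ɡ]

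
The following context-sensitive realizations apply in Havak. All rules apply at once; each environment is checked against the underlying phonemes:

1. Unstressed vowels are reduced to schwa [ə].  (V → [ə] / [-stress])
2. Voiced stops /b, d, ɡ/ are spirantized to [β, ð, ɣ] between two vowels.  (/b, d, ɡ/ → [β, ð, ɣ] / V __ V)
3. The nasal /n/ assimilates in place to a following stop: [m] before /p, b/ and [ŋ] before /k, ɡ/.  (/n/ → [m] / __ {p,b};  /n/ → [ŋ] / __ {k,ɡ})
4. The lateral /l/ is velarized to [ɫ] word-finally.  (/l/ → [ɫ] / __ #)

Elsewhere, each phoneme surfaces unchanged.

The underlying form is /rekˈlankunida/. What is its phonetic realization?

/e/ (between /r/ and /k/) occurs in an unstressed syllable → [ə] by rule 1.
/l/ (between /k/ and /a/) fails the environment for rule 4, so it stays [l].
/a/ — between /l/ and /n/; rule 1 does not apply here → [a].
/n/ — between /a/ and /k/, before a labial or velar stop — surfaces as [ŋ] (rule 3).
/u/ (between /k/ and /n/) occurs in an unstressed syllable → [ə] by rule 1.
/n/ (between /u/ and /i/) is in the target of rule 3 but the environment (before a labial or velar stop) is not met → [n].
/i/ (between /n/ and /d/): in an unstressed syllable, so rule 1 applies → [ə].
/d/ meets the environment for rule 2 (between two vowels) → [ð].
Rule 1 applies to /a/ (word-final: in an unstressed syllable) → [ə].

[rəkˈlaŋkənəðə]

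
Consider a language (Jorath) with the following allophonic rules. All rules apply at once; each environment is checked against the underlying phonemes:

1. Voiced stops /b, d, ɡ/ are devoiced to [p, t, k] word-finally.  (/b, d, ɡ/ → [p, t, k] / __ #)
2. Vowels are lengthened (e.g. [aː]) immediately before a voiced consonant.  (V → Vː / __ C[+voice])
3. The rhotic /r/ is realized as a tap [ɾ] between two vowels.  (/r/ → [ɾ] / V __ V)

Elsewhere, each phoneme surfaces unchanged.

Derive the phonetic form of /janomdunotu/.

[jaːnoːmduːnotu]

/j/ (word-initial) is unaffected → [j].
/a/ — between /j/ and /n/, before a voiced consonant — surfaces as [aː] (rule 2).
/n/ stays [n].
/o/ (between /n/ and /m/) occurs before a voiced consonant → [oː] by rule 2.
/m/ — not in any rule's target class → [m].
/d/ (between /m/ and /u/) is in the target of rule 1 but the environment (word-finally) is not met → [d].
/u/ meets the environment for rule 2 (before a voiced consonant) → [uː].
/n/ (between /u/ and /o/): no rule targets it → [n].
/o/ (between /n/ and /t/) is in the target of rule 2 but the environment (before a voiced consonant) is not met → [o].
/t/ — not in any rule's target class → [t].
/u/ — word-final; rule 2 does not apply here → [u].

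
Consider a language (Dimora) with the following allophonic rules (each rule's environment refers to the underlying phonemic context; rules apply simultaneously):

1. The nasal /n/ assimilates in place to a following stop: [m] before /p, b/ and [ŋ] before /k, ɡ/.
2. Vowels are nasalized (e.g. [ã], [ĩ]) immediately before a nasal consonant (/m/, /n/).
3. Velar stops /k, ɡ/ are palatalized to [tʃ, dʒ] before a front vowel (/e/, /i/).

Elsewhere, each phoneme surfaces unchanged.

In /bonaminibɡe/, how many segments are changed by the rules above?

Segments that undergo a rule: /o/ → [õ] (rule 2); /a/ → [ã] (rule 2); /i/ → [ĩ] (rule 2); /ɡ/ → [dʒ] (rule 3).
All other segments surface unchanged.

4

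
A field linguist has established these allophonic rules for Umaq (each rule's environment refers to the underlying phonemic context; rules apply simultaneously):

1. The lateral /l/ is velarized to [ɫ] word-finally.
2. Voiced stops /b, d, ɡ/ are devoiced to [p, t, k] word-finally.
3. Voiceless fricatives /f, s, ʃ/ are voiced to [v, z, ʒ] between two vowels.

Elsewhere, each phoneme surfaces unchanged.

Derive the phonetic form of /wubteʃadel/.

[wubteʒadeɫ]

/w/ (word-initial): no rule targets it → [w].
/u/ (between /w/ and /b/): no rule targets it → [u].
/b/ — between /u/ and /t/; rule 2 does not apply here → [b].
/t/ stays [t].
/e/ — not in any rule's target class → [e].
/ʃ/ meets the environment for rule 3 (between two vowels) → [ʒ].
/a/ (between /ʃ/ and /d/) is unaffected → [a].
/d/ (between /a/ and /e/): rule 2 targets it, but not word-finally → unchanged [d].
/e/ stays [e].
/l/ — word-final, word-finally — surfaces as [ɫ] (rule 1).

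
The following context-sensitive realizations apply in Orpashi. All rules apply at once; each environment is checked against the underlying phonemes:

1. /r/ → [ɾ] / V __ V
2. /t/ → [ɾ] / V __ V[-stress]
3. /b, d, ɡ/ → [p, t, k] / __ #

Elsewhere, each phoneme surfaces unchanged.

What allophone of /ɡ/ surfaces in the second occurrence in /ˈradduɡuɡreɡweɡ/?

/ɡ/ (between /u/ and /r/): rule 3 targets it, but not word-finally → unchanged [ɡ].

[ɡ]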